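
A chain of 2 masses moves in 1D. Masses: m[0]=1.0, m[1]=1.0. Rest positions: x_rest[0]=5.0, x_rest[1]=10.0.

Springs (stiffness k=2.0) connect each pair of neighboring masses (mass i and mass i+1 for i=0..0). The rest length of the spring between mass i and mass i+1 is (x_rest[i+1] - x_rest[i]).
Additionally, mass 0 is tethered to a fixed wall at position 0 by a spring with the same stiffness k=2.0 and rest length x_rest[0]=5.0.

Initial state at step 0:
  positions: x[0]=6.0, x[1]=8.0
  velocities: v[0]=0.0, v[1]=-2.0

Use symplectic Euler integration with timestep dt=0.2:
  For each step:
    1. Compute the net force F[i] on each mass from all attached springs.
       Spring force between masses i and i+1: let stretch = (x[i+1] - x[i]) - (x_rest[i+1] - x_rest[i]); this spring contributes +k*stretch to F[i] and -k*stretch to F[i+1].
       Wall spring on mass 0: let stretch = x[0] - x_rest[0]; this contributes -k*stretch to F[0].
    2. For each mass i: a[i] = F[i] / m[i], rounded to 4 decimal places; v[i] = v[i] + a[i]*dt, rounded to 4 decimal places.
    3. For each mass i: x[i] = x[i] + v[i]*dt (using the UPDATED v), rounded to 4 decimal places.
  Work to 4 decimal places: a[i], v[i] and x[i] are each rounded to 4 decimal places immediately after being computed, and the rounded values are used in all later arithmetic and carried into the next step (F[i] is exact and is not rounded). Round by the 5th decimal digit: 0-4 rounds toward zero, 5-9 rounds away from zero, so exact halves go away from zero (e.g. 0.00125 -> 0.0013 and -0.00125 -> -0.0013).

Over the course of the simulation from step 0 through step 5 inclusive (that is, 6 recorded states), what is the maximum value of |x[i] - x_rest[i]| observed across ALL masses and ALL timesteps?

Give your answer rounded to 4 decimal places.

Step 0: x=[6.0000 8.0000] v=[0.0000 -2.0000]
Step 1: x=[5.6800 7.8400] v=[-1.6000 -0.8000]
Step 2: x=[5.0784 7.9072] v=[-3.0080 0.3360]
Step 3: x=[4.2968 8.1481] v=[-3.9078 1.2045]
Step 4: x=[3.4796 8.4809] v=[-4.0860 1.6640]
Step 5: x=[2.7841 8.8136] v=[-3.4773 1.6635]
Max displacement = 2.2159

Answer: 2.2159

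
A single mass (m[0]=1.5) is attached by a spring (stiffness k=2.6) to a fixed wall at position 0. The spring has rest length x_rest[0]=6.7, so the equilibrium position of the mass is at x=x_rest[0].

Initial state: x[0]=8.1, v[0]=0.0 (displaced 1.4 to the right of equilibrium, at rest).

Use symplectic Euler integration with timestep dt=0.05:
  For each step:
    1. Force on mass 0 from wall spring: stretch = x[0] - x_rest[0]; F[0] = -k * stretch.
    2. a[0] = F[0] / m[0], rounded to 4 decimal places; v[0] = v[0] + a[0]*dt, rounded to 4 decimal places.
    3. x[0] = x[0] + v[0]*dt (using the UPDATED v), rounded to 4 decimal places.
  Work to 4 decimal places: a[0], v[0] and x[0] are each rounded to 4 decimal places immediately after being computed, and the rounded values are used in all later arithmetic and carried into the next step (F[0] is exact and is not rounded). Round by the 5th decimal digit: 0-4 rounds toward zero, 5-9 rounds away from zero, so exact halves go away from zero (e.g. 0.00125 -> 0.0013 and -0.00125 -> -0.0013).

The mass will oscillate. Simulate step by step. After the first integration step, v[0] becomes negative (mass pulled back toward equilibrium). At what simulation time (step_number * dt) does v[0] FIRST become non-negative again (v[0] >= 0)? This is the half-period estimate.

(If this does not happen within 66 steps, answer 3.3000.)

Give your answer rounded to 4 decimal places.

Answer: 2.4000

Derivation:
Step 0: x=[8.1000] v=[0.0000]
Step 1: x=[8.0939] v=[-0.1213]
Step 2: x=[8.0818] v=[-0.2421]
Step 3: x=[8.0637] v=[-0.3619]
Step 4: x=[8.0397] v=[-0.4801]
Step 5: x=[8.0099] v=[-0.5962]
Step 6: x=[7.9744] v=[-0.7097]
Step 7: x=[7.9334] v=[-0.8202]
Step 8: x=[7.8870] v=[-0.9271]
Step 9: x=[7.8355] v=[-1.0300]
Step 10: x=[7.7791] v=[-1.1284]
Step 11: x=[7.7180] v=[-1.2219]
Step 12: x=[7.6525] v=[-1.3101]
Step 13: x=[7.5829] v=[-1.3927]
Step 14: x=[7.5094] v=[-1.4692]
Step 15: x=[7.4324] v=[-1.5394]
Step 16: x=[7.3523] v=[-1.6029]
Step 17: x=[7.2693] v=[-1.6594]
Step 18: x=[7.1839] v=[-1.7087]
Step 19: x=[7.0964] v=[-1.7506]
Step 20: x=[7.0072] v=[-1.7850]
Step 21: x=[6.9166] v=[-1.8116]
Step 22: x=[6.8251] v=[-1.8304]
Step 23: x=[6.7330] v=[-1.8412]
Step 24: x=[6.6408] v=[-1.8441]
Step 25: x=[6.5489] v=[-1.8390]
Step 26: x=[6.4576] v=[-1.8259]
Step 27: x=[6.3674] v=[-1.8049]
Step 28: x=[6.2786] v=[-1.7761]
Step 29: x=[6.1916] v=[-1.7396]
Step 30: x=[6.1068] v=[-1.6955]
Step 31: x=[6.0246] v=[-1.6441]
Step 32: x=[5.9453] v=[-1.5856]
Step 33: x=[5.8693] v=[-1.5202]
Step 34: x=[5.7969] v=[-1.4482]
Step 35: x=[5.7284] v=[-1.3699]
Step 36: x=[5.6641] v=[-1.2857]
Step 37: x=[5.6043] v=[-1.1959]
Step 38: x=[5.5493] v=[-1.1009]
Step 39: x=[5.4992] v=[-1.0012]
Step 40: x=[5.4543] v=[-0.8971]
Step 41: x=[5.4148] v=[-0.7891]
Step 42: x=[5.3809] v=[-0.6777]
Step 43: x=[5.3527] v=[-0.5634]
Step 44: x=[5.3304] v=[-0.4466]
Step 45: x=[5.3140] v=[-0.3279]
Step 46: x=[5.3036] v=[-0.2078]
Step 47: x=[5.2993] v=[-0.0868]
Step 48: x=[5.3010] v=[0.0346]
First v>=0 after going negative at step 48, time=2.4000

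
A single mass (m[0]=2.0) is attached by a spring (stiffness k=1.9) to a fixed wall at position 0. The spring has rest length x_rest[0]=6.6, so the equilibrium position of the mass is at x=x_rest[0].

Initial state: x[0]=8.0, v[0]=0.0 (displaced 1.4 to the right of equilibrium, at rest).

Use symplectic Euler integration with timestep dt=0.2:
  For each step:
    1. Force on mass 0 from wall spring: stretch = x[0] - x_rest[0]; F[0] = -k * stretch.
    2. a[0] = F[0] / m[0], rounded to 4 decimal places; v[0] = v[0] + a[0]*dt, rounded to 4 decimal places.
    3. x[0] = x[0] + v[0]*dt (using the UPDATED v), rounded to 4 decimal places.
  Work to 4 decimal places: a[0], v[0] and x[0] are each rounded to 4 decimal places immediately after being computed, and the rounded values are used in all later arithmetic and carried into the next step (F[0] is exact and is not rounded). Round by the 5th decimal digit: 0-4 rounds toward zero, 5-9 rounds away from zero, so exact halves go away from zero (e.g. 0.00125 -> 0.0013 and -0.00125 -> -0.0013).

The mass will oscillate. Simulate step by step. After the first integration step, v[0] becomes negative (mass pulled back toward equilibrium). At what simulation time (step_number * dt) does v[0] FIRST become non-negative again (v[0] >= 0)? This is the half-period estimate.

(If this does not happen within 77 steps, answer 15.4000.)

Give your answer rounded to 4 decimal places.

Answer: 3.4000

Derivation:
Step 0: x=[8.0000] v=[0.0000]
Step 1: x=[7.9468] v=[-0.2660]
Step 2: x=[7.8424] v=[-0.5219]
Step 3: x=[7.6908] v=[-0.7580]
Step 4: x=[7.4977] v=[-0.9653]
Step 5: x=[7.2705] v=[-1.1359]
Step 6: x=[7.0178] v=[-1.2633]
Step 7: x=[6.7493] v=[-1.3427]
Step 8: x=[6.4751] v=[-1.3711]
Step 9: x=[6.2056] v=[-1.3474]
Step 10: x=[5.9511] v=[-1.2725]
Step 11: x=[5.7213] v=[-1.1492]
Step 12: x=[5.5249] v=[-0.9822]
Step 13: x=[5.3693] v=[-0.7779]
Step 14: x=[5.2605] v=[-0.5441]
Step 15: x=[5.2026] v=[-0.2896]
Step 16: x=[5.1978] v=[-0.0241]
Step 17: x=[5.2463] v=[0.2423]
First v>=0 after going negative at step 17, time=3.4000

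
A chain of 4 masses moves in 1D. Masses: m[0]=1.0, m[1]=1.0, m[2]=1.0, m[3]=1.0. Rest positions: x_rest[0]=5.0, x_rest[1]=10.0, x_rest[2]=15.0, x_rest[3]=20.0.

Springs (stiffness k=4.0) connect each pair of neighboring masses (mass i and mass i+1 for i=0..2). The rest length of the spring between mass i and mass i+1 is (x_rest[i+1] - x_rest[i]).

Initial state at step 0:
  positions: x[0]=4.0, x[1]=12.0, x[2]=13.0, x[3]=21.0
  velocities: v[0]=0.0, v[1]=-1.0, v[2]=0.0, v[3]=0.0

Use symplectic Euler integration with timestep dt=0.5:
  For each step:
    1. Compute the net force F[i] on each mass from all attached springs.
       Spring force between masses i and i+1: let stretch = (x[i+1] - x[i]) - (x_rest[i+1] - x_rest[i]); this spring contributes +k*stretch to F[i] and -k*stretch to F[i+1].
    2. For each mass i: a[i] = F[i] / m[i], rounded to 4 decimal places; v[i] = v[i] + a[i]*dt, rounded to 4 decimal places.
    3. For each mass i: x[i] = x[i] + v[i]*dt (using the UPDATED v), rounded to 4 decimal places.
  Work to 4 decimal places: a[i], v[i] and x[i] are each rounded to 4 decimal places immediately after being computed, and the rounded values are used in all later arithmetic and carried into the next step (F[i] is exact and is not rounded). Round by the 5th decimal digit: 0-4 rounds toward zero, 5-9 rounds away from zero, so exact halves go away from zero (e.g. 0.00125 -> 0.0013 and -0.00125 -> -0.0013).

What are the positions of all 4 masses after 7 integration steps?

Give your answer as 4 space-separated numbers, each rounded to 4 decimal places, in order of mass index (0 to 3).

Step 0: x=[4.0000 12.0000 13.0000 21.0000] v=[0.0000 -1.0000 0.0000 0.0000]
Step 1: x=[7.0000 4.5000 20.0000 18.0000] v=[6.0000 -15.0000 14.0000 -6.0000]
Step 2: x=[2.5000 15.0000 9.5000 22.0000] v=[-9.0000 21.0000 -21.0000 8.0000]
Step 3: x=[5.5000 7.5000 17.0000 18.5000] v=[6.0000 -15.0000 15.0000 -7.0000]
Step 4: x=[5.5000 7.5000 16.5000 18.5000] v=[0.0000 0.0000 -1.0000 0.0000]
Step 5: x=[2.5000 14.5000 9.0000 21.5000] v=[-6.0000 14.0000 -15.0000 6.0000]
Step 6: x=[6.5000 4.0000 19.5000 17.0000] v=[8.0000 -21.0000 21.0000 -9.0000]
Step 7: x=[3.0000 11.5000 12.0000 20.0000] v=[-7.0000 15.0000 -15.0000 6.0000]

Answer: 3.0000 11.5000 12.0000 20.0000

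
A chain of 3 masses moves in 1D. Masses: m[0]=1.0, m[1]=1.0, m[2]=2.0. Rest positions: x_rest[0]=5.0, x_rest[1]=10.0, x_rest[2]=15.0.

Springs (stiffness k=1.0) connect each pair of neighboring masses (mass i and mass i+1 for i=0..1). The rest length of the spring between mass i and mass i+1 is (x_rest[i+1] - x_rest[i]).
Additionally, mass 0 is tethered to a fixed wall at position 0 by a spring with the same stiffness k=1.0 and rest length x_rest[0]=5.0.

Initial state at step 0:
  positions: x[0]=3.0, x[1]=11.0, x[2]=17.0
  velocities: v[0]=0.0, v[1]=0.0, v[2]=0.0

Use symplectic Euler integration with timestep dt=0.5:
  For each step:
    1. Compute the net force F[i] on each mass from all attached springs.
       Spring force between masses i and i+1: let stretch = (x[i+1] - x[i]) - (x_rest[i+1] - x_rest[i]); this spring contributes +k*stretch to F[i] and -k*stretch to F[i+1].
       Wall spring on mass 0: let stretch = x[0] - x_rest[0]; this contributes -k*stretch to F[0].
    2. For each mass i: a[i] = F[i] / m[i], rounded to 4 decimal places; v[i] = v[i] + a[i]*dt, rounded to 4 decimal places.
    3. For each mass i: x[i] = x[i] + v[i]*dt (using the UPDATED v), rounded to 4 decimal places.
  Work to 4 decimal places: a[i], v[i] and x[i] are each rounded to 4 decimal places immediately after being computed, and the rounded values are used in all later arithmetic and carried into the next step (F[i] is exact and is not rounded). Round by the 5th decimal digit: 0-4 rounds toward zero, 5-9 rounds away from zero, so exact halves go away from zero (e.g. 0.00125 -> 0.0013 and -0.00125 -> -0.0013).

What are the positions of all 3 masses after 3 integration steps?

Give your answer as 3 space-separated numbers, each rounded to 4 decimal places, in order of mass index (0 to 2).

Step 0: x=[3.0000 11.0000 17.0000] v=[0.0000 0.0000 0.0000]
Step 1: x=[4.2500 10.5000 16.8750] v=[2.5000 -1.0000 -0.2500]
Step 2: x=[6.0000 10.0313 16.5781] v=[3.5000 -0.9375 -0.5938]
Step 3: x=[7.2579 10.1915 16.0879] v=[2.5157 0.3203 -0.9805]

Answer: 7.2579 10.1915 16.0879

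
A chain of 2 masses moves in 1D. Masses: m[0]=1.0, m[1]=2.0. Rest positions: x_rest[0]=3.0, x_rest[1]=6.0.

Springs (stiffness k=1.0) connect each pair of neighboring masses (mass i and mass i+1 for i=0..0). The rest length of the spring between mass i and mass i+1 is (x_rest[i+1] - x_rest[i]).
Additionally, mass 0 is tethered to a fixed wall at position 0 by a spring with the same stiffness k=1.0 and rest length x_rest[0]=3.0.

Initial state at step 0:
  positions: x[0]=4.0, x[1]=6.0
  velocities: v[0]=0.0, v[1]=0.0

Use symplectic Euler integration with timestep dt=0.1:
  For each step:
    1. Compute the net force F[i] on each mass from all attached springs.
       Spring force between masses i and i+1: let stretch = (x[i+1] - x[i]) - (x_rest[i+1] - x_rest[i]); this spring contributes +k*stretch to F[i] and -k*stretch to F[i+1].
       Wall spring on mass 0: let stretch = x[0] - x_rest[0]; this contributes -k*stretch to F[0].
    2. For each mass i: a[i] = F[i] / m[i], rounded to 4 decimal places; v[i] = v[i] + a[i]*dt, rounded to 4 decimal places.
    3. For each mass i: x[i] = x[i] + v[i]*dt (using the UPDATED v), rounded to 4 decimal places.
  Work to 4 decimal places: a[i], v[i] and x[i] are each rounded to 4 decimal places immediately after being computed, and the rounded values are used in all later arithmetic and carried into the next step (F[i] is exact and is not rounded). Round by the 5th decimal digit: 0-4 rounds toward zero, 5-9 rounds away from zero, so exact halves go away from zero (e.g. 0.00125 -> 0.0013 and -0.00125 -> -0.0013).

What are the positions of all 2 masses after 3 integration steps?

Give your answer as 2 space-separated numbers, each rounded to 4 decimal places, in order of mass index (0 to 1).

Answer: 3.8823 6.0294

Derivation:
Step 0: x=[4.0000 6.0000] v=[0.0000 0.0000]
Step 1: x=[3.9800 6.0050] v=[-0.2000 0.0500]
Step 2: x=[3.9405 6.0149] v=[-0.3955 0.0988]
Step 3: x=[3.8823 6.0294] v=[-0.5821 0.1451]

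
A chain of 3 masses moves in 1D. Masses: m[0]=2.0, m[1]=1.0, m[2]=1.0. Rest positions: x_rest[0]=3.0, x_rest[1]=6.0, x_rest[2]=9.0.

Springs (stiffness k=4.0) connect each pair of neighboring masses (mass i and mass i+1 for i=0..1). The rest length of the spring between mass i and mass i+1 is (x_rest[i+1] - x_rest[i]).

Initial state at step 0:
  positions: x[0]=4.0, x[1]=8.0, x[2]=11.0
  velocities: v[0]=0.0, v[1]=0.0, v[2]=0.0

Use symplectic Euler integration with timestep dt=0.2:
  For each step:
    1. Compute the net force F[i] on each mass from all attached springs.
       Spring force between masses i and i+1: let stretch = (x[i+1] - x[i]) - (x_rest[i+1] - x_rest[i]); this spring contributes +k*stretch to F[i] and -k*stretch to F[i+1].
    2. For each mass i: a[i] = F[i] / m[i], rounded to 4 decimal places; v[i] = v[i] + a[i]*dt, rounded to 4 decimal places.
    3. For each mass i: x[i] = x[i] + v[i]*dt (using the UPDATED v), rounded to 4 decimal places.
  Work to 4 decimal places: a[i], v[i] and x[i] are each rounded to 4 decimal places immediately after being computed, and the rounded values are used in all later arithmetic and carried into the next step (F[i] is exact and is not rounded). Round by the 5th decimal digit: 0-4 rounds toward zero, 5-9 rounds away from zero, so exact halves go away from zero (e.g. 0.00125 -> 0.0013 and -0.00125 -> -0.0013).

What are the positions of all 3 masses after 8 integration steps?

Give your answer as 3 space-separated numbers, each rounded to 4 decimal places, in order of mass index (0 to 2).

Answer: 4.8620 7.6023 9.6739

Derivation:
Step 0: x=[4.0000 8.0000 11.0000] v=[0.0000 0.0000 0.0000]
Step 1: x=[4.0800 7.8400 11.0000] v=[0.4000 -0.8000 0.0000]
Step 2: x=[4.2208 7.5840 10.9744] v=[0.7040 -1.2800 -0.1280]
Step 3: x=[4.3907 7.3324 10.8863] v=[0.8493 -1.2582 -0.4403]
Step 4: x=[4.5559 7.1787 10.7096] v=[0.8260 -0.7684 -0.8834]
Step 5: x=[4.6909 7.1703 10.4480] v=[0.6751 -0.0419 -1.3081]
Step 6: x=[4.7843 7.2896 10.1419] v=[0.4669 0.5967 -1.5303]
Step 7: x=[4.8381 7.4645 9.8595] v=[0.2690 0.8743 -1.4121]
Step 8: x=[4.8620 7.6023 9.6739] v=[0.1196 0.6892 -0.9281]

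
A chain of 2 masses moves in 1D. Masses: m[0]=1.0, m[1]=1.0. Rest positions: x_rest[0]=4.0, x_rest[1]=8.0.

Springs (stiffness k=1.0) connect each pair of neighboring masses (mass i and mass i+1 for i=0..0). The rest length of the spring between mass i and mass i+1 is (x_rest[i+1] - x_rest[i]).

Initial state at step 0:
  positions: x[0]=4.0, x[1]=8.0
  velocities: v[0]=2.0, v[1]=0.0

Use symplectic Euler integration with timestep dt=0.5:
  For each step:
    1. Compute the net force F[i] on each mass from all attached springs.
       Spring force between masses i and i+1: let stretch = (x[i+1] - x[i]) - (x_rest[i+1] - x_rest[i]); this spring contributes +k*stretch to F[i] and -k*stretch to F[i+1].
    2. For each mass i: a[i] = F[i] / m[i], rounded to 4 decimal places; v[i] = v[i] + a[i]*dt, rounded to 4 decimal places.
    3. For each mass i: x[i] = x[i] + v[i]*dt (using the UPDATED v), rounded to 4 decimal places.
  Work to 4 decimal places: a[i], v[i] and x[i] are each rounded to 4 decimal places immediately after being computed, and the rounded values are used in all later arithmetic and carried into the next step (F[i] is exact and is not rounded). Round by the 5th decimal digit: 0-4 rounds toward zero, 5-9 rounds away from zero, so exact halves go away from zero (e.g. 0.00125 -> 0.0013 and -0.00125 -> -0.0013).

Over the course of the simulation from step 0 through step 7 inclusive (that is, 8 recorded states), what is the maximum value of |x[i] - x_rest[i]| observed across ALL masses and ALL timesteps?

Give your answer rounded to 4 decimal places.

Answer: 4.2111

Derivation:
Step 0: x=[4.0000 8.0000] v=[2.0000 0.0000]
Step 1: x=[5.0000 8.0000] v=[2.0000 0.0000]
Step 2: x=[5.7500 8.2500] v=[1.5000 0.5000]
Step 3: x=[6.1250 8.8750] v=[0.7500 1.2500]
Step 4: x=[6.1875 9.8125] v=[0.1250 1.8750]
Step 5: x=[6.1563 10.8438] v=[-0.0625 2.0625]
Step 6: x=[6.2970 11.7032] v=[0.2813 1.7188]
Step 7: x=[6.7892 12.2111] v=[0.9844 1.0157]
Max displacement = 4.2111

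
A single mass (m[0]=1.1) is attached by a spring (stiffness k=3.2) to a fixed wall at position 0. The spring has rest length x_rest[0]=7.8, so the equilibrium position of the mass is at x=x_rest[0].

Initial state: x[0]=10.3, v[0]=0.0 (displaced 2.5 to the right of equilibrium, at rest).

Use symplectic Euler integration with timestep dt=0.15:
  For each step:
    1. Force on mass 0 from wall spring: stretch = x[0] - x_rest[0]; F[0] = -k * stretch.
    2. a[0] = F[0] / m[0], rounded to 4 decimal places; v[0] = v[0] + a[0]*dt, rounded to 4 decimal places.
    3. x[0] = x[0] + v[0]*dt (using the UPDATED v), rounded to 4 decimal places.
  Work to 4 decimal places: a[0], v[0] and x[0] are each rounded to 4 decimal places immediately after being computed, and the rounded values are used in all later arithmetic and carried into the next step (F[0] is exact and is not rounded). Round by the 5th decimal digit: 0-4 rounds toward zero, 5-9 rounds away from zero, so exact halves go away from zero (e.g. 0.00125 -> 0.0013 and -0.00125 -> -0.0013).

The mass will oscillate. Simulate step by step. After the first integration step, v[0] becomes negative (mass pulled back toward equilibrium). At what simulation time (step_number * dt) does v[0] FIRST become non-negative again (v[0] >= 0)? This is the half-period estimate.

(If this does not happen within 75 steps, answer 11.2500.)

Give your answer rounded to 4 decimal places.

Step 0: x=[10.3000] v=[0.0000]
Step 1: x=[10.1364] v=[-1.0909]
Step 2: x=[9.8198] v=[-2.1104]
Step 3: x=[9.3710] v=[-2.9918]
Step 4: x=[8.8194] v=[-3.6773]
Step 5: x=[8.2011] v=[-4.1221]
Step 6: x=[7.5565] v=[-4.2971]
Step 7: x=[6.9279] v=[-4.1908]
Step 8: x=[6.3564] v=[-3.8103]
Step 9: x=[5.8793] v=[-3.1804]
Step 10: x=[5.5280] v=[-2.3423]
Step 11: x=[5.3254] v=[-1.3509]
Step 12: x=[5.2847] v=[-0.2711]
Step 13: x=[5.4087] v=[0.8265]
First v>=0 after going negative at step 13, time=1.9500

Answer: 1.9500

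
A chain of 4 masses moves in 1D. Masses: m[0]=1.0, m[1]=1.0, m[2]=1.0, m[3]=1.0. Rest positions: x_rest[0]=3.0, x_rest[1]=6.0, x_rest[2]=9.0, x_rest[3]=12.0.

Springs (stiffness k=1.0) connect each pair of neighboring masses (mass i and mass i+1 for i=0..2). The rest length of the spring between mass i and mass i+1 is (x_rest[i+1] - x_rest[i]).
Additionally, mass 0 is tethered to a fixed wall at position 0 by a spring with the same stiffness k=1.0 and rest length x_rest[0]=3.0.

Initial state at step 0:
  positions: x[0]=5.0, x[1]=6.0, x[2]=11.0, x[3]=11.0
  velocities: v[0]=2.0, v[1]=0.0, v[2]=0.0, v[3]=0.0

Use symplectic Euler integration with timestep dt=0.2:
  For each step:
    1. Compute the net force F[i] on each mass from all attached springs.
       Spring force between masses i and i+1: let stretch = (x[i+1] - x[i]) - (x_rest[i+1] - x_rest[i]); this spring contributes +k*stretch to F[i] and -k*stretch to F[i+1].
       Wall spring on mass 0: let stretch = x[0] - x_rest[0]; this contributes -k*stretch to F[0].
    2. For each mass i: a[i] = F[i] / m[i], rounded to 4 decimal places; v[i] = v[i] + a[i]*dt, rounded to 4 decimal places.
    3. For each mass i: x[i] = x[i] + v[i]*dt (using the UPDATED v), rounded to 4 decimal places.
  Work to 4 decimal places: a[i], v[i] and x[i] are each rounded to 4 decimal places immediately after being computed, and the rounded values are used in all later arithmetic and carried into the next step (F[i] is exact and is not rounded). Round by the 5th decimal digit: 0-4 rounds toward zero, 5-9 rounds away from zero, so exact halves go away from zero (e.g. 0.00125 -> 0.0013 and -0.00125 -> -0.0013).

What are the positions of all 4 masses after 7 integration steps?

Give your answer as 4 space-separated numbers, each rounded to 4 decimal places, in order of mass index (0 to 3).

Answer: 3.8167 8.4233 8.1802 13.0523

Derivation:
Step 0: x=[5.0000 6.0000 11.0000 11.0000] v=[2.0000 0.0000 0.0000 0.0000]
Step 1: x=[5.2400 6.1600 10.8000 11.1200] v=[1.2000 0.8000 -1.0000 0.6000]
Step 2: x=[5.3072 6.4688 10.4272 11.3472] v=[0.3360 1.5440 -1.8640 1.1360]
Step 3: x=[5.2086 6.8895 9.9329 11.6576] v=[-0.4931 2.1034 -2.4717 1.5520]
Step 4: x=[4.9689 7.3647 9.3858 12.0190] v=[-1.1986 2.3759 -2.7354 1.8071]
Step 5: x=[4.6263 7.8249 8.8632 12.3951] v=[-1.7132 2.3010 -2.6130 1.8805]
Step 6: x=[4.2266 8.1987 8.4403 12.7499] v=[-1.9987 1.8689 -2.1143 1.7741]
Step 7: x=[3.8167 8.4233 8.1802 13.0523] v=[-2.0496 1.1228 -1.3007 1.5122]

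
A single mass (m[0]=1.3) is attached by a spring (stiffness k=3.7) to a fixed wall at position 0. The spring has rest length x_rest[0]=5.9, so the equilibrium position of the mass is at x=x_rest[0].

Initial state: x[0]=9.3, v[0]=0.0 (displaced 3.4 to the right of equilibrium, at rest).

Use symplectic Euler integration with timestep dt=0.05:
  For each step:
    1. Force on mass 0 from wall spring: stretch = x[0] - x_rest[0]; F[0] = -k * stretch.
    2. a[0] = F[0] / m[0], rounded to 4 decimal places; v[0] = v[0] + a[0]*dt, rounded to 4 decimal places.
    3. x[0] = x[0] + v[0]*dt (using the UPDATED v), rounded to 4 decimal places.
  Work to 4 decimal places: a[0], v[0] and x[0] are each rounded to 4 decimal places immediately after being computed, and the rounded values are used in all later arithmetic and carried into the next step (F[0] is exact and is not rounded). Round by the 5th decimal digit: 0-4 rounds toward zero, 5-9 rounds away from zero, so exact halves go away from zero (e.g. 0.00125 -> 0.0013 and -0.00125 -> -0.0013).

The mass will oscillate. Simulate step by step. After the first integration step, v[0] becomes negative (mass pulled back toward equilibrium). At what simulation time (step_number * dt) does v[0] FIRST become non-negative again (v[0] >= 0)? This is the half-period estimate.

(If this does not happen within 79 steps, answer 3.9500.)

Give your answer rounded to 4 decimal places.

Step 0: x=[9.3000] v=[0.0000]
Step 1: x=[9.2758] v=[-0.4838]
Step 2: x=[9.2276] v=[-0.9642]
Step 3: x=[9.1557] v=[-1.4377]
Step 4: x=[9.0607] v=[-1.9010]
Step 5: x=[8.9432] v=[-2.3508]
Step 6: x=[8.8040] v=[-2.7839]
Step 7: x=[8.6441] v=[-3.1972]
Step 8: x=[8.4647] v=[-3.5877]
Step 9: x=[8.2671] v=[-3.9527]
Step 10: x=[8.0526] v=[-4.2896]
Step 11: x=[7.8228] v=[-4.5959]
Step 12: x=[7.5793] v=[-4.8695]
Step 13: x=[7.3239] v=[-5.1085]
Step 14: x=[7.0583] v=[-5.3111]
Step 15: x=[6.7845] v=[-5.4759]
Step 16: x=[6.5044] v=[-5.6018]
Step 17: x=[6.2200] v=[-5.6878]
Step 18: x=[5.9333] v=[-5.7333]
Step 19: x=[5.6464] v=[-5.7380]
Step 20: x=[5.3613] v=[-5.7019]
Step 21: x=[5.0800] v=[-5.6252]
Step 22: x=[4.8046] v=[-5.5085]
Step 23: x=[4.5370] v=[-5.3526]
Step 24: x=[4.2791] v=[-5.1586]
Step 25: x=[4.0327] v=[-4.9279]
Step 26: x=[3.7996] v=[-4.6622]
Step 27: x=[3.5814] v=[-4.3633]
Step 28: x=[3.3797] v=[-4.0333]
Step 29: x=[3.1960] v=[-3.6746]
Step 30: x=[3.0315] v=[-3.2898]
Step 31: x=[2.8874] v=[-2.8816]
Step 32: x=[2.7648] v=[-2.4529]
Step 33: x=[2.6645] v=[-2.0067]
Step 34: x=[2.5872] v=[-1.5463]
Step 35: x=[2.5335] v=[-1.0749]
Step 36: x=[2.5037] v=[-0.5958]
Step 37: x=[2.4981] v=[-0.1125]
Step 38: x=[2.5167] v=[0.3716]
First v>=0 after going negative at step 38, time=1.9000

Answer: 1.9000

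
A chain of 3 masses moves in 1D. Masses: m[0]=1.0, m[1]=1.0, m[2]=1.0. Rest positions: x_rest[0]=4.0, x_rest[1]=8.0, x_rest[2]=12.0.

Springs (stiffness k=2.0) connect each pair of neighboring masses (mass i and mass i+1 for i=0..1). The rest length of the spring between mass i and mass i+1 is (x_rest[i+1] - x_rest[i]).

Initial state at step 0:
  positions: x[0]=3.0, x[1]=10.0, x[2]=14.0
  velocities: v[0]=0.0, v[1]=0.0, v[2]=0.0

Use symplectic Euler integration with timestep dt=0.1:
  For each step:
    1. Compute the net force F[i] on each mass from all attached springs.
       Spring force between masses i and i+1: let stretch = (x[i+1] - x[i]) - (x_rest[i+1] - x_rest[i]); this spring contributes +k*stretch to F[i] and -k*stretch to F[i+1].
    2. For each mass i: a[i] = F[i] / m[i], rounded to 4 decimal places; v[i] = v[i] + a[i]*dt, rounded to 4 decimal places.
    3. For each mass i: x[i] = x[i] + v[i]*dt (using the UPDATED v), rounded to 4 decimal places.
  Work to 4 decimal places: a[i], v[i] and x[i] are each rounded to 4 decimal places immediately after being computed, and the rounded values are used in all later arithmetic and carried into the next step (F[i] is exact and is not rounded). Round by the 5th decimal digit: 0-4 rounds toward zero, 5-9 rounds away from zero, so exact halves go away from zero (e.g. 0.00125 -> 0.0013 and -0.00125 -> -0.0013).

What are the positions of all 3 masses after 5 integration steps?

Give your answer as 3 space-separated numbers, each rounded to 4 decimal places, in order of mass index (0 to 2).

Answer: 3.8193 9.2201 13.9607

Derivation:
Step 0: x=[3.0000 10.0000 14.0000] v=[0.0000 0.0000 0.0000]
Step 1: x=[3.0600 9.9400 14.0000] v=[0.6000 -0.6000 0.0000]
Step 2: x=[3.1776 9.8236 13.9988] v=[1.1760 -1.1640 -0.0120]
Step 3: x=[3.3481 9.6578 13.9941] v=[1.7052 -1.6582 -0.0470]
Step 4: x=[3.5648 9.4525 13.9827] v=[2.1671 -2.0529 -0.1143]
Step 5: x=[3.8193 9.2201 13.9607] v=[2.5446 -2.3244 -0.2203]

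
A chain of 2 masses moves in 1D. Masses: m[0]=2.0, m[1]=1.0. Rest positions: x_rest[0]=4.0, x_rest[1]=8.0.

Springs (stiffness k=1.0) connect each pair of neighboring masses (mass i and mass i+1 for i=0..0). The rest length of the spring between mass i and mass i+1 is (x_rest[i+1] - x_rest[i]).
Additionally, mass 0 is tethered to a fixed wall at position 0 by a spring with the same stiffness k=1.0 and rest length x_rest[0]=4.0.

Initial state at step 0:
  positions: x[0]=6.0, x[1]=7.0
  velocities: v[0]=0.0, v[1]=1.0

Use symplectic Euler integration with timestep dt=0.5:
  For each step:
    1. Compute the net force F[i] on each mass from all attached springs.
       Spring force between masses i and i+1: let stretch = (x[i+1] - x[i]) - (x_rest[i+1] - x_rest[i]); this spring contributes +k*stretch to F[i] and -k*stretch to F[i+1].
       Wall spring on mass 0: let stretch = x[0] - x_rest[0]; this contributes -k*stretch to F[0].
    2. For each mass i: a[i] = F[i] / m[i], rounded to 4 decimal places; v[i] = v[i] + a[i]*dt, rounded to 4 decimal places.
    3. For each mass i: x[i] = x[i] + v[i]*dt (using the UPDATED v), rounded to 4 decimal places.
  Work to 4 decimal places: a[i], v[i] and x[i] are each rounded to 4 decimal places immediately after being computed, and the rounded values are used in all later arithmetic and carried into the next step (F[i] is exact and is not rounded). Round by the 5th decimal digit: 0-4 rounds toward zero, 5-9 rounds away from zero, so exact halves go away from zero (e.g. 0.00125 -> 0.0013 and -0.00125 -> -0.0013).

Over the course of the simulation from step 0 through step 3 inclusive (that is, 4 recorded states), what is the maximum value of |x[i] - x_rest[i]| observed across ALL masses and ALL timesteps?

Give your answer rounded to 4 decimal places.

Answer: 2.9766

Derivation:
Step 0: x=[6.0000 7.0000] v=[0.0000 1.0000]
Step 1: x=[5.3750 8.2500] v=[-1.2500 2.5000]
Step 2: x=[4.4375 9.7813] v=[-1.8750 3.0625]
Step 3: x=[3.6133 10.9766] v=[-1.6484 2.3906]
Max displacement = 2.9766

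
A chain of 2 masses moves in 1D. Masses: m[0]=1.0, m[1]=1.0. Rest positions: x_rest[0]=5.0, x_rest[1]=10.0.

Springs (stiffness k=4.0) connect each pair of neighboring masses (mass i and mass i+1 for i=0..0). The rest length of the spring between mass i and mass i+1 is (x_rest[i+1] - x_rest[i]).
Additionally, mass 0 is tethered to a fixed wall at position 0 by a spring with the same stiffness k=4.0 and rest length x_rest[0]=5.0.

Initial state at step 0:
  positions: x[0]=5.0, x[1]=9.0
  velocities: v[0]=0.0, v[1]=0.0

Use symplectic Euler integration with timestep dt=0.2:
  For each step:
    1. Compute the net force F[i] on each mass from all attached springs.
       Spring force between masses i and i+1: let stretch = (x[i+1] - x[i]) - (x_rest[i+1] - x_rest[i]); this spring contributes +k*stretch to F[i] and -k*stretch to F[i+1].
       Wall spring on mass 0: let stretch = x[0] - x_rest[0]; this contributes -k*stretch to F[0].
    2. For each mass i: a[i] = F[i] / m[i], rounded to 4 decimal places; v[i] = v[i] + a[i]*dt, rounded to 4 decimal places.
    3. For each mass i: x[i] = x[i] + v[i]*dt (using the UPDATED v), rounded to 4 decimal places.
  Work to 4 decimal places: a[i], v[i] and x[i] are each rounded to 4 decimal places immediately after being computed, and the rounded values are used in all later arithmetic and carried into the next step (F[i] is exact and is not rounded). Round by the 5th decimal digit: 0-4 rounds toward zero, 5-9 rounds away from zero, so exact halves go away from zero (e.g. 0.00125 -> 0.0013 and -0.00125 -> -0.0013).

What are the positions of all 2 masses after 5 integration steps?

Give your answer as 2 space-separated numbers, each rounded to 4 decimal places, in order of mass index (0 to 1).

Answer: 4.4886 10.1084

Derivation:
Step 0: x=[5.0000 9.0000] v=[0.0000 0.0000]
Step 1: x=[4.8400 9.1600] v=[-0.8000 0.8000]
Step 2: x=[4.5968 9.4288] v=[-1.2160 1.3440]
Step 3: x=[4.3912 9.7245] v=[-1.0278 1.4784]
Step 4: x=[4.3364 9.9669] v=[-0.2741 1.2118]
Step 5: x=[4.4886 10.1084] v=[0.7612 0.7074]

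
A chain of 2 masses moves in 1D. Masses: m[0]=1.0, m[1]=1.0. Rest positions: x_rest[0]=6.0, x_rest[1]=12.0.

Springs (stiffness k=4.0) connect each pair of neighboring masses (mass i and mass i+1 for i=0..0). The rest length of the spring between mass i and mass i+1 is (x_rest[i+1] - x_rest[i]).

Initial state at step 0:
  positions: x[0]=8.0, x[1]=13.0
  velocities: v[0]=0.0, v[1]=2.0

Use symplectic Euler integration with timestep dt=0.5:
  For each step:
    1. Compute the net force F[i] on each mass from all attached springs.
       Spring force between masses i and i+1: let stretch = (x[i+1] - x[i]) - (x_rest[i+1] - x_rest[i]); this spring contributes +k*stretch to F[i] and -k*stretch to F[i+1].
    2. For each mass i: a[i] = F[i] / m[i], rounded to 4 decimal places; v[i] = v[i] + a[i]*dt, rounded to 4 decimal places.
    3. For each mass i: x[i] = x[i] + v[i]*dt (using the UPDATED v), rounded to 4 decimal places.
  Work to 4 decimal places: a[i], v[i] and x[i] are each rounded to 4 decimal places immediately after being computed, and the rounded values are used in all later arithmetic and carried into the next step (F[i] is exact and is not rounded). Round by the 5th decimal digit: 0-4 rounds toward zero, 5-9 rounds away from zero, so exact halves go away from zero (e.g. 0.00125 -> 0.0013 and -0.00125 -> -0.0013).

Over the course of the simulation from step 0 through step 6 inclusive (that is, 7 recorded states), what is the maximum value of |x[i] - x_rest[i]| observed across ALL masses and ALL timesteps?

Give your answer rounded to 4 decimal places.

Step 0: x=[8.0000 13.0000] v=[0.0000 2.0000]
Step 1: x=[7.0000 15.0000] v=[-2.0000 4.0000]
Step 2: x=[8.0000 15.0000] v=[2.0000 0.0000]
Step 3: x=[10.0000 14.0000] v=[4.0000 -2.0000]
Step 4: x=[10.0000 15.0000] v=[0.0000 2.0000]
Step 5: x=[9.0000 17.0000] v=[-2.0000 4.0000]
Step 6: x=[10.0000 17.0000] v=[2.0000 0.0000]
Max displacement = 5.0000

Answer: 5.0000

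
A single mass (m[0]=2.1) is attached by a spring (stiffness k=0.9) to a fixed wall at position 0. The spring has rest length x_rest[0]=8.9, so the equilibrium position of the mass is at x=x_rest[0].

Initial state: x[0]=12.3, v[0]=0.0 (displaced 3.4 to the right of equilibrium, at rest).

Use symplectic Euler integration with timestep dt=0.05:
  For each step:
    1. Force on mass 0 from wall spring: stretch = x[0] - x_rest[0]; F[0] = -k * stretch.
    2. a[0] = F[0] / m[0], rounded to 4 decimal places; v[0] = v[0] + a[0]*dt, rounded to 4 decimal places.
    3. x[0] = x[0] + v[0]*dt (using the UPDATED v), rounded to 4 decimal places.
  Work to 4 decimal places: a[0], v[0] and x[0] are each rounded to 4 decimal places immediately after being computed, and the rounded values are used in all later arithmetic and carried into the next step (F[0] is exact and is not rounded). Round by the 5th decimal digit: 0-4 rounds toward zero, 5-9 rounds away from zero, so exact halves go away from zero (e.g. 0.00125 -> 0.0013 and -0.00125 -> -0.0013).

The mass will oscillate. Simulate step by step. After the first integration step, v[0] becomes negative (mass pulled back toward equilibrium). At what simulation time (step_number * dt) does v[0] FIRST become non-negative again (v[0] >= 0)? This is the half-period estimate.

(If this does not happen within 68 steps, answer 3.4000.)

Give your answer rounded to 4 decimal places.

Step 0: x=[12.3000] v=[0.0000]
Step 1: x=[12.2964] v=[-0.0729]
Step 2: x=[12.2891] v=[-0.1457]
Step 3: x=[12.2782] v=[-0.2183]
Step 4: x=[12.2637] v=[-0.2907]
Step 5: x=[12.2456] v=[-0.3628]
Step 6: x=[12.2239] v=[-0.4345]
Step 7: x=[12.1986] v=[-0.5057]
Step 8: x=[12.1698] v=[-0.5764]
Step 9: x=[12.1375] v=[-0.6465]
Step 10: x=[12.1017] v=[-0.7159]
Step 11: x=[12.0625] v=[-0.7845]
Step 12: x=[12.0199] v=[-0.8523]
Step 13: x=[11.9739] v=[-0.9192]
Step 14: x=[11.9246] v=[-0.9851]
Step 15: x=[11.8721] v=[-1.0499]
Step 16: x=[11.8164] v=[-1.1136]
Step 17: x=[11.7576] v=[-1.1761]
Step 18: x=[11.6957] v=[-1.2373]
Step 19: x=[11.6308] v=[-1.2972]
Step 20: x=[11.5630] v=[-1.3557]
Step 21: x=[11.4924] v=[-1.4128]
Step 22: x=[11.4190] v=[-1.4684]
Step 23: x=[11.3429] v=[-1.5224]
Step 24: x=[11.2642] v=[-1.5748]
Step 25: x=[11.1829] v=[-1.6255]
Step 26: x=[11.0992] v=[-1.6744]
Step 27: x=[11.0131] v=[-1.7215]
Step 28: x=[10.9248] v=[-1.7668]
Step 29: x=[10.8343] v=[-1.8102]
Step 30: x=[10.7417] v=[-1.8517]
Step 31: x=[10.6471] v=[-1.8912]
Step 32: x=[10.5507] v=[-1.9286]
Step 33: x=[10.4525] v=[-1.9640]
Step 34: x=[10.3526] v=[-1.9973]
Step 35: x=[10.2512] v=[-2.0284]
Step 36: x=[10.1483] v=[-2.0574]
Step 37: x=[10.0441] v=[-2.0842]
Step 38: x=[9.9387] v=[-2.1087]
Step 39: x=[9.8322] v=[-2.1310]
Step 40: x=[9.7247] v=[-2.1510]
Step 41: x=[9.6163] v=[-2.1687]
Step 42: x=[9.5071] v=[-2.1841]
Step 43: x=[9.3972] v=[-2.1971]
Step 44: x=[9.2868] v=[-2.2078]
Step 45: x=[9.1760] v=[-2.2161]
Step 46: x=[9.0649] v=[-2.2220]
Step 47: x=[8.9536] v=[-2.2255]
Step 48: x=[8.8423] v=[-2.2267]
Step 49: x=[8.7310] v=[-2.2255]
Step 50: x=[8.6199] v=[-2.2219]
Step 51: x=[8.5091] v=[-2.2159]
Step 52: x=[8.3987] v=[-2.2075]
Step 53: x=[8.2889] v=[-2.1968]
Step 54: x=[8.1797] v=[-2.1837]
Step 55: x=[8.0713] v=[-2.1683]
Step 56: x=[7.9638] v=[-2.1505]
Step 57: x=[7.8573] v=[-2.1304]
Step 58: x=[7.7519] v=[-2.1081]
Step 59: x=[7.6477] v=[-2.0835]
Step 60: x=[7.5449] v=[-2.0567]
Step 61: x=[7.4435] v=[-2.0277]
Step 62: x=[7.3437] v=[-1.9965]
Step 63: x=[7.2455] v=[-1.9632]
Step 64: x=[7.1491] v=[-1.9277]
Step 65: x=[7.0546] v=[-1.8902]
Step 66: x=[6.9621] v=[-1.8507]
Step 67: x=[6.8716] v=[-1.8092]
Step 68: x=[6.7833] v=[-1.7657]
v[0] did not become non-negative within 68 steps; using fallback time=3.4000

Answer: 3.4000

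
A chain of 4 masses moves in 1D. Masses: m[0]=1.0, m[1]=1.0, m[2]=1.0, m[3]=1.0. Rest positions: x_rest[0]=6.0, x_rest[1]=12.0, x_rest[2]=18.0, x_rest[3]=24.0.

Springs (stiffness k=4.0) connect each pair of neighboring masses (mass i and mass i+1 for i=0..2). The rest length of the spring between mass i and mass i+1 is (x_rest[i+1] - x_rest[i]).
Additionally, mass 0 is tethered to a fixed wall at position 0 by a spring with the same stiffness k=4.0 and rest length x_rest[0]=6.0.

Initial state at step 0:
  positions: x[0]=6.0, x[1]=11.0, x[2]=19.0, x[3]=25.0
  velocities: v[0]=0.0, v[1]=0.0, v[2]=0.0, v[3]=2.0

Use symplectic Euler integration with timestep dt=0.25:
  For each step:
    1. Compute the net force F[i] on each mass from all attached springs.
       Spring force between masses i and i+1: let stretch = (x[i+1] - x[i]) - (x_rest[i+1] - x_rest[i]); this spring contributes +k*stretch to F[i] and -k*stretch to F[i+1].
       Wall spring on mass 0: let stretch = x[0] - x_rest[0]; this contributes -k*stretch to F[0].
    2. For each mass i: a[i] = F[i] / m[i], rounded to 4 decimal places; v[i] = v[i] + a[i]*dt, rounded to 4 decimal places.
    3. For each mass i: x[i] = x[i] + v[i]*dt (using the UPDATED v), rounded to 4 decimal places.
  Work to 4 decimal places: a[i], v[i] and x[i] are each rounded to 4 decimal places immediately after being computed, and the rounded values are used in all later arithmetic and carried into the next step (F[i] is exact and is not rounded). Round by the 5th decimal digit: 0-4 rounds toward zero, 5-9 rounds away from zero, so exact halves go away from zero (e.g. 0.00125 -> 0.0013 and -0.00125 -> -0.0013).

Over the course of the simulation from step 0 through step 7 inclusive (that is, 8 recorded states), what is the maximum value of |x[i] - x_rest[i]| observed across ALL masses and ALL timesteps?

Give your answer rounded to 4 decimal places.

Answer: 1.9893

Derivation:
Step 0: x=[6.0000 11.0000 19.0000 25.0000] v=[0.0000 0.0000 0.0000 2.0000]
Step 1: x=[5.7500 11.7500 18.5000 25.5000] v=[-1.0000 3.0000 -2.0000 2.0000]
Step 2: x=[5.5625 12.6875 18.0625 25.7500] v=[-0.7500 3.7500 -1.7500 1.0000]
Step 3: x=[5.7656 13.1875 18.2031 25.5781] v=[0.8125 2.0000 0.5625 -0.6875]
Step 4: x=[6.3828 13.0859 18.9336 25.0625] v=[2.4688 -0.4063 2.9219 -2.0625]
Step 5: x=[7.0801 12.7705 19.7344 24.5147] v=[2.7891 -1.2617 3.2031 -2.1914]
Step 6: x=[7.4300 12.7735 19.9893 24.2718] v=[1.3994 0.0118 1.0195 -0.9717]
Step 7: x=[7.2582 13.2445 19.5109 24.4583] v=[-0.6871 1.8841 -1.9138 0.7458]
Max displacement = 1.9893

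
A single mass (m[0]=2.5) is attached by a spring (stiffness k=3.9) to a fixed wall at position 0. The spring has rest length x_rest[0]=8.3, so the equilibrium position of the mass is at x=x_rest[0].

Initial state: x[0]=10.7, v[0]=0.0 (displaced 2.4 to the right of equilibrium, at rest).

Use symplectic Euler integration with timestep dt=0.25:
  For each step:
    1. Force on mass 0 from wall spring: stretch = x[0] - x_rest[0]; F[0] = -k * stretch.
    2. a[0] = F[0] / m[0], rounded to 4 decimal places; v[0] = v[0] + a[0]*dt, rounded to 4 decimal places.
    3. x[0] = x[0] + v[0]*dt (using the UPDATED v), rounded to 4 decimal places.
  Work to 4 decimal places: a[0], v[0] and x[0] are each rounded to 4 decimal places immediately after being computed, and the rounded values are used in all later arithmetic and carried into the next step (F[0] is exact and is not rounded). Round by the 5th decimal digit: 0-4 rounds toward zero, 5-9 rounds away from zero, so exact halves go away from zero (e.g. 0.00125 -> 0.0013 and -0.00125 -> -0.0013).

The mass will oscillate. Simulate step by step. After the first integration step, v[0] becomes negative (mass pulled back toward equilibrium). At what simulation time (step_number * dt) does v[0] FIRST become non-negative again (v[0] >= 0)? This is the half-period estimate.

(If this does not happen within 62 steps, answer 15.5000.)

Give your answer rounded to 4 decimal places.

Step 0: x=[10.7000] v=[0.0000]
Step 1: x=[10.4660] v=[-0.9360]
Step 2: x=[10.0208] v=[-1.7808]
Step 3: x=[9.4078] v=[-2.4519]
Step 4: x=[8.6868] v=[-2.8840]
Step 5: x=[7.9281] v=[-3.0349]
Step 6: x=[7.2056] v=[-2.8899]
Step 7: x=[6.5898] v=[-2.4631]
Step 8: x=[6.1408] v=[-1.7961]
Step 9: x=[5.9023] v=[-0.9540]
Step 10: x=[5.8976] v=[-0.0189]
Step 11: x=[6.1271] v=[0.9180]
First v>=0 after going negative at step 11, time=2.7500

Answer: 2.7500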